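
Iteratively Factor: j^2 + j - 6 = (j - 2)*(j + 3)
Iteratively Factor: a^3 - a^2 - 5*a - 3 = (a - 3)*(a^2 + 2*a + 1) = (a - 3)*(a + 1)*(a + 1)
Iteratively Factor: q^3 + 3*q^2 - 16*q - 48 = (q + 3)*(q^2 - 16) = (q - 4)*(q + 3)*(q + 4)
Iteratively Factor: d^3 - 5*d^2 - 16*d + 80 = (d - 5)*(d^2 - 16) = (d - 5)*(d + 4)*(d - 4)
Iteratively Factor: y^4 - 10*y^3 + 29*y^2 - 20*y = (y)*(y^3 - 10*y^2 + 29*y - 20) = y*(y - 4)*(y^2 - 6*y + 5) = y*(y - 5)*(y - 4)*(y - 1)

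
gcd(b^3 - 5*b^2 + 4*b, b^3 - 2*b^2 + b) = b^2 - b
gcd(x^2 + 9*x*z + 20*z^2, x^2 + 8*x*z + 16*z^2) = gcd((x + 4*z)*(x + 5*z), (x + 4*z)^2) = x + 4*z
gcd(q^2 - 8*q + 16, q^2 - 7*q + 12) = q - 4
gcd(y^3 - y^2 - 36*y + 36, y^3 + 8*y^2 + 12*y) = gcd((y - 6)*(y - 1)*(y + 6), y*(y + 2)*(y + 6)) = y + 6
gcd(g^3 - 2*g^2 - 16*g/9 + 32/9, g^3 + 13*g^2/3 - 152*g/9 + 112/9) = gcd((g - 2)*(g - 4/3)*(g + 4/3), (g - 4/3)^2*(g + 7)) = g - 4/3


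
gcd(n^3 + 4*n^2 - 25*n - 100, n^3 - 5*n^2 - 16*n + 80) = n^2 - n - 20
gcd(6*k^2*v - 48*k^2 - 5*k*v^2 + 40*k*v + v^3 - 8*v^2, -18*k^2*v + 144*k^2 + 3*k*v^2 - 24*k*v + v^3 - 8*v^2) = -3*k*v + 24*k + v^2 - 8*v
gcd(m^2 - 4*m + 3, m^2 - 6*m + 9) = m - 3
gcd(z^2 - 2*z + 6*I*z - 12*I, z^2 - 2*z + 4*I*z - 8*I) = z - 2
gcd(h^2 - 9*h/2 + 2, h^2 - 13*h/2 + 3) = h - 1/2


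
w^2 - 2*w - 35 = (w - 7)*(w + 5)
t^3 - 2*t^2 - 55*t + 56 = (t - 8)*(t - 1)*(t + 7)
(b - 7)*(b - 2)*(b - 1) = b^3 - 10*b^2 + 23*b - 14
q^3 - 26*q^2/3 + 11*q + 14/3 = (q - 7)*(q - 2)*(q + 1/3)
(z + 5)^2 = z^2 + 10*z + 25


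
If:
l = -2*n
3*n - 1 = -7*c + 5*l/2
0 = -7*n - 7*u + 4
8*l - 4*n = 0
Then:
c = 1/7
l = 0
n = 0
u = 4/7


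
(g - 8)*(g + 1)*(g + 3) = g^3 - 4*g^2 - 29*g - 24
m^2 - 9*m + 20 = (m - 5)*(m - 4)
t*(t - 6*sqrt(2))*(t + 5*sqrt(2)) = t^3 - sqrt(2)*t^2 - 60*t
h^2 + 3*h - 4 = (h - 1)*(h + 4)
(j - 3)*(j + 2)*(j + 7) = j^3 + 6*j^2 - 13*j - 42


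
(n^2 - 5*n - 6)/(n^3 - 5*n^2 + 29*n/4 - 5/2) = 4*(n^2 - 5*n - 6)/(4*n^3 - 20*n^2 + 29*n - 10)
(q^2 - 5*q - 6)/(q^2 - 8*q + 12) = (q + 1)/(q - 2)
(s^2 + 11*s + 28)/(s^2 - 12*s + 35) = (s^2 + 11*s + 28)/(s^2 - 12*s + 35)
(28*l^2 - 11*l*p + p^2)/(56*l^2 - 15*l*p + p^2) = (-4*l + p)/(-8*l + p)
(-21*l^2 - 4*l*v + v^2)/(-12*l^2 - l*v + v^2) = (-7*l + v)/(-4*l + v)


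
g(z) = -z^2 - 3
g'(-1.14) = 2.28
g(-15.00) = -228.00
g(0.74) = -3.55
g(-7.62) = -61.06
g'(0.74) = -1.48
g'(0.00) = 0.00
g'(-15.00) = 30.00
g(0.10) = -3.01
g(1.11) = -4.23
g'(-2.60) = 5.20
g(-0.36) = -3.13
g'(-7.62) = 15.24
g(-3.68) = -16.54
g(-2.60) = -9.76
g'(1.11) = -2.22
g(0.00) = -3.00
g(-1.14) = -4.30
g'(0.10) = -0.20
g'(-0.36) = 0.72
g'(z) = -2*z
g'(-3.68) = 7.36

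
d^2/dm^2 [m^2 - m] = 2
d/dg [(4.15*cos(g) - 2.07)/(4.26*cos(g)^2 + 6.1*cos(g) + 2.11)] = (17.679*cos(g)^2 - 17.6364*cos(g) - 21.3835)*sin(g)/(18.1476*cos(g)^4 + 51.972*cos(g)^3 + 55.1872*cos(g)^2 + 25.742*cos(g) + 4.4521)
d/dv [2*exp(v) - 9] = 2*exp(v)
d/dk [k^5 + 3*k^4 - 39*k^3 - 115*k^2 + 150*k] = 5*k^4 + 12*k^3 - 117*k^2 - 230*k + 150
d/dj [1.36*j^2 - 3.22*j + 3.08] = 2.72*j - 3.22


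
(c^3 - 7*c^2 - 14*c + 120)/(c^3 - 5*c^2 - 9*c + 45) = (c^2 - 2*c - 24)/(c^2 - 9)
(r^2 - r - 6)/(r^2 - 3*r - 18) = (-r^2 + r + 6)/(-r^2 + 3*r + 18)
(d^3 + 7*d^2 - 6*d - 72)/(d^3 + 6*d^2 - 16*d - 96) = (d - 3)/(d - 4)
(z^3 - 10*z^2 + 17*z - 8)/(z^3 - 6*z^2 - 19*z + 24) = (z - 1)/(z + 3)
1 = 1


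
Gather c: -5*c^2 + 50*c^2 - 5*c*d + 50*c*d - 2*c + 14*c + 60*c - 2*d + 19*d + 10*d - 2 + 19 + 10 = 45*c^2 + c*(45*d + 72) + 27*d + 27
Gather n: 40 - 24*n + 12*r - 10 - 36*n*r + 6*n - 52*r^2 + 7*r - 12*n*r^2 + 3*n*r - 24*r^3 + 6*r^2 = n*(-12*r^2 - 33*r - 18) - 24*r^3 - 46*r^2 + 19*r + 30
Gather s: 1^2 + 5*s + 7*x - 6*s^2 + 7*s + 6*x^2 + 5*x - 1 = -6*s^2 + 12*s + 6*x^2 + 12*x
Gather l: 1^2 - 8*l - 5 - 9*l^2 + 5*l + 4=-9*l^2 - 3*l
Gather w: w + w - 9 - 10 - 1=2*w - 20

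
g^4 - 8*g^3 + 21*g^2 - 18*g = g*(g - 3)^2*(g - 2)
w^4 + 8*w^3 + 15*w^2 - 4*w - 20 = (w - 1)*(w + 2)^2*(w + 5)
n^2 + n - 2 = (n - 1)*(n + 2)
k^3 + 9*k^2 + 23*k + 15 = (k + 1)*(k + 3)*(k + 5)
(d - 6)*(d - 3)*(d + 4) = d^3 - 5*d^2 - 18*d + 72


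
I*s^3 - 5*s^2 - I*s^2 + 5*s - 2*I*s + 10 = (s - 2)*(s + 5*I)*(I*s + I)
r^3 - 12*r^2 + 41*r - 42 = (r - 7)*(r - 3)*(r - 2)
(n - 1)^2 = n^2 - 2*n + 1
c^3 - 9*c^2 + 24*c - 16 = (c - 4)^2*(c - 1)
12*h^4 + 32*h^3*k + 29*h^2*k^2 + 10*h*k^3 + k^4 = (h + k)^2*(2*h + k)*(6*h + k)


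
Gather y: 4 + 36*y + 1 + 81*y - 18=117*y - 13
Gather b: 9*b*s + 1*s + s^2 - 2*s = 9*b*s + s^2 - s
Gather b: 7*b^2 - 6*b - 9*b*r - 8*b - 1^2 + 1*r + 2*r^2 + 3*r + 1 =7*b^2 + b*(-9*r - 14) + 2*r^2 + 4*r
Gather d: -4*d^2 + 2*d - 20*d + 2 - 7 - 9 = -4*d^2 - 18*d - 14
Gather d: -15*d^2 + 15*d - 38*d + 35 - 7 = -15*d^2 - 23*d + 28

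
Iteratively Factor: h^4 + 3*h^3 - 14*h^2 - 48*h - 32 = (h - 4)*(h^3 + 7*h^2 + 14*h + 8) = (h - 4)*(h + 4)*(h^2 + 3*h + 2) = (h - 4)*(h + 2)*(h + 4)*(h + 1)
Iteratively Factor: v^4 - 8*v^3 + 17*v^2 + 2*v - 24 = (v + 1)*(v^3 - 9*v^2 + 26*v - 24) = (v - 3)*(v + 1)*(v^2 - 6*v + 8) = (v - 4)*(v - 3)*(v + 1)*(v - 2)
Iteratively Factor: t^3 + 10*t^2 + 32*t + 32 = (t + 4)*(t^2 + 6*t + 8) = (t + 4)^2*(t + 2)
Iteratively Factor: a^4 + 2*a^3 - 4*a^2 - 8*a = (a)*(a^3 + 2*a^2 - 4*a - 8) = a*(a + 2)*(a^2 - 4) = a*(a - 2)*(a + 2)*(a + 2)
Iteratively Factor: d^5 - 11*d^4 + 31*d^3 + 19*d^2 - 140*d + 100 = (d - 2)*(d^4 - 9*d^3 + 13*d^2 + 45*d - 50) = (d - 2)*(d - 1)*(d^3 - 8*d^2 + 5*d + 50) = (d - 5)*(d - 2)*(d - 1)*(d^2 - 3*d - 10) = (d - 5)*(d - 2)*(d - 1)*(d + 2)*(d - 5)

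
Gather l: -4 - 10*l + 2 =-10*l - 2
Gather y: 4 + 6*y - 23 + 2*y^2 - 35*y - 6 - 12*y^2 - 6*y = -10*y^2 - 35*y - 25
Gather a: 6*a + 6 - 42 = 6*a - 36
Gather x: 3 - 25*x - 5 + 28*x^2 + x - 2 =28*x^2 - 24*x - 4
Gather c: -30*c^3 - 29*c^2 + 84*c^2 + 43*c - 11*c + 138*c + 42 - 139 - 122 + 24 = -30*c^3 + 55*c^2 + 170*c - 195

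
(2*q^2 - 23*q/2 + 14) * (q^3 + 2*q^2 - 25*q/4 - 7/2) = 2*q^5 - 15*q^4/2 - 43*q^3/2 + 743*q^2/8 - 189*q/4 - 49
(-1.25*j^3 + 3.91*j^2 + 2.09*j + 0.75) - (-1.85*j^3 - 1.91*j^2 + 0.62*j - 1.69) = 0.6*j^3 + 5.82*j^2 + 1.47*j + 2.44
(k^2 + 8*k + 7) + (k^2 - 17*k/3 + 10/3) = 2*k^2 + 7*k/3 + 31/3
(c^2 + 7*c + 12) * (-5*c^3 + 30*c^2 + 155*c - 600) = -5*c^5 - 5*c^4 + 305*c^3 + 845*c^2 - 2340*c - 7200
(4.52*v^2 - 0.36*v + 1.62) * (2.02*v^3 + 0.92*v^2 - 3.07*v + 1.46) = 9.1304*v^5 + 3.4312*v^4 - 10.9352*v^3 + 9.1948*v^2 - 5.499*v + 2.3652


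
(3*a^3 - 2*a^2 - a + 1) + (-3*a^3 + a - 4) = -2*a^2 - 3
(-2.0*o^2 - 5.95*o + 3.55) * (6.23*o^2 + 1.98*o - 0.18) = -12.46*o^4 - 41.0285*o^3 + 10.6955*o^2 + 8.1*o - 0.639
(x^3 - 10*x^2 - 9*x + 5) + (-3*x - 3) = x^3 - 10*x^2 - 12*x + 2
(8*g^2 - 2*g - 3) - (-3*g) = 8*g^2 + g - 3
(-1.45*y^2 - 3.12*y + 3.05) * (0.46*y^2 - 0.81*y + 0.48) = -0.667*y^4 - 0.2607*y^3 + 3.2342*y^2 - 3.9681*y + 1.464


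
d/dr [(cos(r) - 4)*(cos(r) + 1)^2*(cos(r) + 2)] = 2*(-2*cos(r)^3 + 11*cos(r) + 9)*sin(r)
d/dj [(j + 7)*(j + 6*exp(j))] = j + (j + 7)*(6*exp(j) + 1) + 6*exp(j)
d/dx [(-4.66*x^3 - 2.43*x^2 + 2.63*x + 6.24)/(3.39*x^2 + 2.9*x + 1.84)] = (-15.7974*x^4 - 27.028*x^3 - 41.6859*x^2 - 51.2496*x - 13.2568)/(11.4921*x^4 + 19.662*x^3 + 20.8852*x^2 + 10.672*x + 3.3856)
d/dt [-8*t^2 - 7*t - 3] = -16*t - 7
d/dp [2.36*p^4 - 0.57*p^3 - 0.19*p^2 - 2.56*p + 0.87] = 9.44*p^3 - 1.71*p^2 - 0.38*p - 2.56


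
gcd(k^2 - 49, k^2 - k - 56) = k + 7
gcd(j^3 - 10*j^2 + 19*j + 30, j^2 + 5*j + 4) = j + 1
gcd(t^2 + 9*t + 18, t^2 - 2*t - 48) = t + 6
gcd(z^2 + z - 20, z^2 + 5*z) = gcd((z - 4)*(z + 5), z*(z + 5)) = z + 5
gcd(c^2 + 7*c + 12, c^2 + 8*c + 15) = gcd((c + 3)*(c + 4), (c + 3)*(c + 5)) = c + 3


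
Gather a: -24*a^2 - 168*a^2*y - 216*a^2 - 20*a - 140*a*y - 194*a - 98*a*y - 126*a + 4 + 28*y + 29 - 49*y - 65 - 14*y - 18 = a^2*(-168*y - 240) + a*(-238*y - 340) - 35*y - 50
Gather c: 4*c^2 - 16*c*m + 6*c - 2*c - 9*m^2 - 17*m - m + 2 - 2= 4*c^2 + c*(4 - 16*m) - 9*m^2 - 18*m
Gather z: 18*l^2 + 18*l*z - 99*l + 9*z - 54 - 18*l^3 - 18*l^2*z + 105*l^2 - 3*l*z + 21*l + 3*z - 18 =-18*l^3 + 123*l^2 - 78*l + z*(-18*l^2 + 15*l + 12) - 72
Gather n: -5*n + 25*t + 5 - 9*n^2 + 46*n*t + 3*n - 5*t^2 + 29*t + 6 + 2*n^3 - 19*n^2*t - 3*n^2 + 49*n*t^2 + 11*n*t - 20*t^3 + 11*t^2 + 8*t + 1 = 2*n^3 + n^2*(-19*t - 12) + n*(49*t^2 + 57*t - 2) - 20*t^3 + 6*t^2 + 62*t + 12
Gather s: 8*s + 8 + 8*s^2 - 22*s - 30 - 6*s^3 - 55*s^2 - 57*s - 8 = -6*s^3 - 47*s^2 - 71*s - 30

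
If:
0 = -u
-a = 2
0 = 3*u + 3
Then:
No Solution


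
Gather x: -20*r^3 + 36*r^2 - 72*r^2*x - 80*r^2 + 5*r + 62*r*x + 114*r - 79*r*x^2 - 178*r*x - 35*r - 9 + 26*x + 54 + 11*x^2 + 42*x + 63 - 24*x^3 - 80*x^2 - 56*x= -20*r^3 - 44*r^2 + 84*r - 24*x^3 + x^2*(-79*r - 69) + x*(-72*r^2 - 116*r + 12) + 108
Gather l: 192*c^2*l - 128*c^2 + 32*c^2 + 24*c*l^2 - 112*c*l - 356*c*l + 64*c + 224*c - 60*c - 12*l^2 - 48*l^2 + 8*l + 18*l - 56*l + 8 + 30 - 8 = -96*c^2 + 228*c + l^2*(24*c - 60) + l*(192*c^2 - 468*c - 30) + 30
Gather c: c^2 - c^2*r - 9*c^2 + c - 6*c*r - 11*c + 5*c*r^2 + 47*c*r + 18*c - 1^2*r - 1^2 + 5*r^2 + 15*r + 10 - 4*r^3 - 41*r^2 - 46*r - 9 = c^2*(-r - 8) + c*(5*r^2 + 41*r + 8) - 4*r^3 - 36*r^2 - 32*r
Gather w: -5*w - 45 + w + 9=-4*w - 36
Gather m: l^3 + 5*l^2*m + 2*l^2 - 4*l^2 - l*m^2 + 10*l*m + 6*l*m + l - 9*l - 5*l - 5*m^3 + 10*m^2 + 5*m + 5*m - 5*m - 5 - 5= l^3 - 2*l^2 - 13*l - 5*m^3 + m^2*(10 - l) + m*(5*l^2 + 16*l + 5) - 10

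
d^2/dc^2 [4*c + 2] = 0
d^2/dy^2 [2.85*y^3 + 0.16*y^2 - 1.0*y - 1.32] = 17.1*y + 0.32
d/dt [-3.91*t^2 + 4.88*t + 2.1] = 4.88 - 7.82*t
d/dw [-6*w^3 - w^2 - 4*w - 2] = -18*w^2 - 2*w - 4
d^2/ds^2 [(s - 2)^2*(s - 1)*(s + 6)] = 12*s^2 + 6*s - 44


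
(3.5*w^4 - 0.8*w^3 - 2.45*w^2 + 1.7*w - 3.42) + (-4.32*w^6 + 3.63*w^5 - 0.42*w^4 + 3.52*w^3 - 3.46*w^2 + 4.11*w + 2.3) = -4.32*w^6 + 3.63*w^5 + 3.08*w^4 + 2.72*w^3 - 5.91*w^2 + 5.81*w - 1.12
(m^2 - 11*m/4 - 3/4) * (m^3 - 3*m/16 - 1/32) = m^5 - 11*m^4/4 - 15*m^3/16 + 31*m^2/64 + 29*m/128 + 3/128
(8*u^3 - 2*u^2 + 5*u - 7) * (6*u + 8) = 48*u^4 + 52*u^3 + 14*u^2 - 2*u - 56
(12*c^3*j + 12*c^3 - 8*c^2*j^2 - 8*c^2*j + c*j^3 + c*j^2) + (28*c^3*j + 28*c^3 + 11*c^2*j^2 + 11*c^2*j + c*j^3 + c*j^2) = 40*c^3*j + 40*c^3 + 3*c^2*j^2 + 3*c^2*j + 2*c*j^3 + 2*c*j^2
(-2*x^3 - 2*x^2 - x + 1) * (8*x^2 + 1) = -16*x^5 - 16*x^4 - 10*x^3 + 6*x^2 - x + 1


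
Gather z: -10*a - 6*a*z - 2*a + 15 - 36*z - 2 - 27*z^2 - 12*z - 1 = -12*a - 27*z^2 + z*(-6*a - 48) + 12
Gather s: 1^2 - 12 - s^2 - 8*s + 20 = -s^2 - 8*s + 9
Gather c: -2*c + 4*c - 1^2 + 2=2*c + 1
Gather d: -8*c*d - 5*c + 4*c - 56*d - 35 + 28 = -c + d*(-8*c - 56) - 7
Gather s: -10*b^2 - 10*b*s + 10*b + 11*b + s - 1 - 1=-10*b^2 + 21*b + s*(1 - 10*b) - 2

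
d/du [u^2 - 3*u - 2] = 2*u - 3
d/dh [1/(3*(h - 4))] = -1/(3*(h - 4)^2)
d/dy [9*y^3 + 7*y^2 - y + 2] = 27*y^2 + 14*y - 1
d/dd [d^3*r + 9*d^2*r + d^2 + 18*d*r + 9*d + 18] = 3*d^2*r + 18*d*r + 2*d + 18*r + 9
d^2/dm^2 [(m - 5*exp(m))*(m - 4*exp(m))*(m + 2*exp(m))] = -7*m^2*exp(m) + 8*m*exp(2*m) - 28*m*exp(m) + 6*m + 360*exp(3*m) + 8*exp(2*m) - 14*exp(m)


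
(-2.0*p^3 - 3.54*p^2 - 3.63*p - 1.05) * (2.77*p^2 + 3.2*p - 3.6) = -5.54*p^5 - 16.2058*p^4 - 14.1831*p^3 - 1.7805*p^2 + 9.708*p + 3.78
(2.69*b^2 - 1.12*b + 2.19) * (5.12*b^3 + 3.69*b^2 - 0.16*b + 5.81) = 13.7728*b^5 + 4.1917*b^4 + 6.6496*b^3 + 23.8892*b^2 - 6.8576*b + 12.7239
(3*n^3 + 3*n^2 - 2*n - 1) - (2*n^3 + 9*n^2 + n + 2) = n^3 - 6*n^2 - 3*n - 3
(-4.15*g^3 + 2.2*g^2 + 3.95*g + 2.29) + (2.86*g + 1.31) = -4.15*g^3 + 2.2*g^2 + 6.81*g + 3.6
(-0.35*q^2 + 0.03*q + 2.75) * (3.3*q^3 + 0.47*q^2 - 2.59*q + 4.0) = -1.155*q^5 - 0.0655*q^4 + 9.9956*q^3 - 0.1852*q^2 - 7.0025*q + 11.0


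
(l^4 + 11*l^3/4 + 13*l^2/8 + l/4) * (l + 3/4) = l^5 + 7*l^4/2 + 59*l^3/16 + 47*l^2/32 + 3*l/16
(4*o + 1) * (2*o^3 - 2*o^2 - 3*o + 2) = 8*o^4 - 6*o^3 - 14*o^2 + 5*o + 2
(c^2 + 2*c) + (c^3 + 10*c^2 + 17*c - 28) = c^3 + 11*c^2 + 19*c - 28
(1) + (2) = 3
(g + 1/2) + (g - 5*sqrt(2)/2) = 2*g - 5*sqrt(2)/2 + 1/2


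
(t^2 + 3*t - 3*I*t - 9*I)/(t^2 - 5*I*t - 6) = (t + 3)/(t - 2*I)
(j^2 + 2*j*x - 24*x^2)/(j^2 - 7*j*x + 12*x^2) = (-j - 6*x)/(-j + 3*x)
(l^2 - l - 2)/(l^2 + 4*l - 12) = (l + 1)/(l + 6)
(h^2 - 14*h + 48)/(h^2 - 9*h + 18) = (h - 8)/(h - 3)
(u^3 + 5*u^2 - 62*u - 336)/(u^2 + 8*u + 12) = (u^2 - u - 56)/(u + 2)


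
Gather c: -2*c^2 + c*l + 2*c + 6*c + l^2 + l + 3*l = -2*c^2 + c*(l + 8) + l^2 + 4*l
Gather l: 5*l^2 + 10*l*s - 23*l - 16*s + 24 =5*l^2 + l*(10*s - 23) - 16*s + 24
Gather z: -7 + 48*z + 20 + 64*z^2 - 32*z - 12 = 64*z^2 + 16*z + 1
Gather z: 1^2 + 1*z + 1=z + 2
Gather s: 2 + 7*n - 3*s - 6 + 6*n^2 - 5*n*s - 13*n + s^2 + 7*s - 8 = 6*n^2 - 6*n + s^2 + s*(4 - 5*n) - 12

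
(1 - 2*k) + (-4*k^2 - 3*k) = -4*k^2 - 5*k + 1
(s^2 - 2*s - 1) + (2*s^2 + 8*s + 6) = 3*s^2 + 6*s + 5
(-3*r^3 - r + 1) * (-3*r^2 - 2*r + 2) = 9*r^5 + 6*r^4 - 3*r^3 - r^2 - 4*r + 2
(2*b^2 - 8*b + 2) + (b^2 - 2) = 3*b^2 - 8*b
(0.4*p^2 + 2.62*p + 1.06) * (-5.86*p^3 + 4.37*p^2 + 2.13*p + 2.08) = -2.344*p^5 - 13.6052*p^4 + 6.0898*p^3 + 11.0448*p^2 + 7.7074*p + 2.2048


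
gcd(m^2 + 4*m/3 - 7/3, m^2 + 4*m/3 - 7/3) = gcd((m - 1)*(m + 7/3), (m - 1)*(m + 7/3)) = m^2 + 4*m/3 - 7/3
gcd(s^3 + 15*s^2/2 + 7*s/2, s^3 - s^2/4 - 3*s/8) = s^2 + s/2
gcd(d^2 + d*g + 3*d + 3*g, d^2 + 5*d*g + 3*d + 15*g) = d + 3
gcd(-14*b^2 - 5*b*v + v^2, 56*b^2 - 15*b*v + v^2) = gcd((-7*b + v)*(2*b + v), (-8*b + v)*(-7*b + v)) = -7*b + v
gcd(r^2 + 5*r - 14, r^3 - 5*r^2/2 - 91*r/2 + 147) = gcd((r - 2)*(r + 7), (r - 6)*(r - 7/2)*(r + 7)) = r + 7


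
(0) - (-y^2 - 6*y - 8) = y^2 + 6*y + 8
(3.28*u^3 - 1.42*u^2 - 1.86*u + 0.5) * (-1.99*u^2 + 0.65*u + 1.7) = -6.5272*u^5 + 4.9578*u^4 + 8.3544*u^3 - 4.618*u^2 - 2.837*u + 0.85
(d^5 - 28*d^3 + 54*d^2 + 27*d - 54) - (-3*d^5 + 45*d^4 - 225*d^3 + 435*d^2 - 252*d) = 4*d^5 - 45*d^4 + 197*d^3 - 381*d^2 + 279*d - 54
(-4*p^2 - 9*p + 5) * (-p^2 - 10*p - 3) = 4*p^4 + 49*p^3 + 97*p^2 - 23*p - 15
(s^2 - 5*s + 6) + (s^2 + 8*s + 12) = 2*s^2 + 3*s + 18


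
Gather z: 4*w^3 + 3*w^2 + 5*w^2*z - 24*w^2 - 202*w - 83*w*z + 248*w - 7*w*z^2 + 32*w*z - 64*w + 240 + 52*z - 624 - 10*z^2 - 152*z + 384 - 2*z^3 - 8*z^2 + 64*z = 4*w^3 - 21*w^2 - 18*w - 2*z^3 + z^2*(-7*w - 18) + z*(5*w^2 - 51*w - 36)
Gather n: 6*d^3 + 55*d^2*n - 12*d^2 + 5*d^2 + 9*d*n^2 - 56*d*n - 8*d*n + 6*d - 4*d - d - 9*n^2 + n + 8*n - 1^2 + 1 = 6*d^3 - 7*d^2 + d + n^2*(9*d - 9) + n*(55*d^2 - 64*d + 9)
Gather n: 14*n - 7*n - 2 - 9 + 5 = 7*n - 6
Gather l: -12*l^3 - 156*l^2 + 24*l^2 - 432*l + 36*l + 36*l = -12*l^3 - 132*l^2 - 360*l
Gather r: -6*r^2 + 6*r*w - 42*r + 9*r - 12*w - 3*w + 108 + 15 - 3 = -6*r^2 + r*(6*w - 33) - 15*w + 120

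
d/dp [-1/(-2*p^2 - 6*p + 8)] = (-p - 3/2)/(p^2 + 3*p - 4)^2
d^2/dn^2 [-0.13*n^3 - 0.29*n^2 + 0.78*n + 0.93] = -0.78*n - 0.58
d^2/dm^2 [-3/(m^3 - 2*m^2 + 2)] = 6*(-m^2*(3*m - 4)^2 + (3*m - 2)*(m^3 - 2*m^2 + 2))/(m^3 - 2*m^2 + 2)^3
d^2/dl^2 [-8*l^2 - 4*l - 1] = -16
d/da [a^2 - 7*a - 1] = 2*a - 7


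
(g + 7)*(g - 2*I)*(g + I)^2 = g^4 + 7*g^3 + 3*g^2 + 21*g + 2*I*g + 14*I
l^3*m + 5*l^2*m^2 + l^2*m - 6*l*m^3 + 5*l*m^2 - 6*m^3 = (l - m)*(l + 6*m)*(l*m + m)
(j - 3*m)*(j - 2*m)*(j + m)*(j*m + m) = j^4*m - 4*j^3*m^2 + j^3*m + j^2*m^3 - 4*j^2*m^2 + 6*j*m^4 + j*m^3 + 6*m^4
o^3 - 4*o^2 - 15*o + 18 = (o - 6)*(o - 1)*(o + 3)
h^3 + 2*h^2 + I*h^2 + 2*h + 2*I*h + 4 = (h + 2)*(h - I)*(h + 2*I)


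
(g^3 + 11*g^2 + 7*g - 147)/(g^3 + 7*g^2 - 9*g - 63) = (g + 7)/(g + 3)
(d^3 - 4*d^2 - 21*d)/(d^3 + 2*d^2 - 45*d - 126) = d/(d + 6)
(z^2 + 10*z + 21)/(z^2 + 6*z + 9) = (z + 7)/(z + 3)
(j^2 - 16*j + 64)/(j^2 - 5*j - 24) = (j - 8)/(j + 3)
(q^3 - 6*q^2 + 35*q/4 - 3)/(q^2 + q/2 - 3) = (q^2 - 9*q/2 + 2)/(q + 2)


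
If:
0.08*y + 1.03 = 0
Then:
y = -12.88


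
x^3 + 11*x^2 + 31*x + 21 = (x + 1)*(x + 3)*(x + 7)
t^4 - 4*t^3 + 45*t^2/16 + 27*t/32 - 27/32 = (t - 3)*(t - 3/4)^2*(t + 1/2)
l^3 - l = l*(l - 1)*(l + 1)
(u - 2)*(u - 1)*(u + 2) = u^3 - u^2 - 4*u + 4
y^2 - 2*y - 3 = (y - 3)*(y + 1)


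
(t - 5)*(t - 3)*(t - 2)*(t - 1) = t^4 - 11*t^3 + 41*t^2 - 61*t + 30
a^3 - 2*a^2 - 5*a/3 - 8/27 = (a - 8/3)*(a + 1/3)^2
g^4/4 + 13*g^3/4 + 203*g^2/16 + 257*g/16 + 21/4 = (g/4 + 1)*(g + 1/2)*(g + 3/2)*(g + 7)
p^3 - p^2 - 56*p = p*(p - 8)*(p + 7)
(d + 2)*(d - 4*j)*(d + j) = d^3 - 3*d^2*j + 2*d^2 - 4*d*j^2 - 6*d*j - 8*j^2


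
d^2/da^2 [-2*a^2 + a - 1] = -4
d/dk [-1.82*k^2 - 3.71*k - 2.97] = -3.64*k - 3.71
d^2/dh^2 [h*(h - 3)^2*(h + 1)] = 12*h^2 - 30*h + 6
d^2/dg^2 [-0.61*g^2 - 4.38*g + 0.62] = -1.22000000000000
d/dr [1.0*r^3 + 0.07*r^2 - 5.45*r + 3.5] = 3.0*r^2 + 0.14*r - 5.45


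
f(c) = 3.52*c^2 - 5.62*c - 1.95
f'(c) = 7.04*c - 5.62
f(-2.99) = 46.32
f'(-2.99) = -26.67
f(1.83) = -0.45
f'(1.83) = 7.26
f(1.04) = -3.99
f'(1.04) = 1.70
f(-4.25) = 85.52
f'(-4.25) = -35.54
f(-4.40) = 90.93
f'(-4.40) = -36.60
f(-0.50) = 1.74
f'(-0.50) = -9.14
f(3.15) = 15.27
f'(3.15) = 16.56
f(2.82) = 10.19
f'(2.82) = 14.23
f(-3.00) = 46.59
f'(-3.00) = -26.74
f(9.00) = 232.59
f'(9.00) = 57.74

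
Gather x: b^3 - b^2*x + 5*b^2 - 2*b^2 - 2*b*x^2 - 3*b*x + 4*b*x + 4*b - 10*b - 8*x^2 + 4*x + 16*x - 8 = b^3 + 3*b^2 - 6*b + x^2*(-2*b - 8) + x*(-b^2 + b + 20) - 8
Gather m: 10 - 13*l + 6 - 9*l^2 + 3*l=-9*l^2 - 10*l + 16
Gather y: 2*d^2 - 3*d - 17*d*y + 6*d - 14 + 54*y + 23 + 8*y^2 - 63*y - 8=2*d^2 + 3*d + 8*y^2 + y*(-17*d - 9) + 1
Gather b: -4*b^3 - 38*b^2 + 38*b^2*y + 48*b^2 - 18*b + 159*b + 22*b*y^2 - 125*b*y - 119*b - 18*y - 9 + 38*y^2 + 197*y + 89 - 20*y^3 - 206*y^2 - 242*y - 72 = -4*b^3 + b^2*(38*y + 10) + b*(22*y^2 - 125*y + 22) - 20*y^3 - 168*y^2 - 63*y + 8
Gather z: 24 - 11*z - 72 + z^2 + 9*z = z^2 - 2*z - 48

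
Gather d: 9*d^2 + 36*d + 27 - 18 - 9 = 9*d^2 + 36*d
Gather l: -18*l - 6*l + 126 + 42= 168 - 24*l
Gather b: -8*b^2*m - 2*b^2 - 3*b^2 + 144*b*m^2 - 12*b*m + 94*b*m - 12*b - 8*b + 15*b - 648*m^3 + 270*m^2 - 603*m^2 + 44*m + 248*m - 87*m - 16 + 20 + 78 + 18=b^2*(-8*m - 5) + b*(144*m^2 + 82*m - 5) - 648*m^3 - 333*m^2 + 205*m + 100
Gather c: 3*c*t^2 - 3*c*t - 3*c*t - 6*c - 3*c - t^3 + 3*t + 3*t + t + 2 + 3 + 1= c*(3*t^2 - 6*t - 9) - t^3 + 7*t + 6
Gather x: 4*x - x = 3*x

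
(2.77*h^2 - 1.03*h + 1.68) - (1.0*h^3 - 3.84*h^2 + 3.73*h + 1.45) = -1.0*h^3 + 6.61*h^2 - 4.76*h + 0.23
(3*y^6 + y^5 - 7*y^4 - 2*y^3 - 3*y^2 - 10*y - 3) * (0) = 0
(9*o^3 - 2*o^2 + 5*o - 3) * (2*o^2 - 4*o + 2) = 18*o^5 - 40*o^4 + 36*o^3 - 30*o^2 + 22*o - 6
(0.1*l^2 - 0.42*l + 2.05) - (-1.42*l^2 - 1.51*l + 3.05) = 1.52*l^2 + 1.09*l - 1.0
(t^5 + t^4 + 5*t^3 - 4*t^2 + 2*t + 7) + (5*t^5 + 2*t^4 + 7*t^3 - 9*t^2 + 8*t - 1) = 6*t^5 + 3*t^4 + 12*t^3 - 13*t^2 + 10*t + 6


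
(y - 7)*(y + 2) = y^2 - 5*y - 14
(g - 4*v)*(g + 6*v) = g^2 + 2*g*v - 24*v^2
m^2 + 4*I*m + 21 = (m - 3*I)*(m + 7*I)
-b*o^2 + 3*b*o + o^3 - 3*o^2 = o*(-b + o)*(o - 3)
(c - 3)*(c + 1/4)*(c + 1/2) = c^3 - 9*c^2/4 - 17*c/8 - 3/8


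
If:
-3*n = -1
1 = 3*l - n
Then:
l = 4/9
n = 1/3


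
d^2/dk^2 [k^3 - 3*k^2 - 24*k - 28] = 6*k - 6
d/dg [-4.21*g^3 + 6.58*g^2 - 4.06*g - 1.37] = -12.63*g^2 + 13.16*g - 4.06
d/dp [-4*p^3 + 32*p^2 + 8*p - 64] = -12*p^2 + 64*p + 8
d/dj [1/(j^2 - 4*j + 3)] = 2*(2 - j)/(j^2 - 4*j + 3)^2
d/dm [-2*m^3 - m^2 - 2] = 2*m*(-3*m - 1)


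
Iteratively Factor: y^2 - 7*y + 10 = (y - 2)*(y - 5)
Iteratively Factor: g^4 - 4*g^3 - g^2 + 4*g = (g - 1)*(g^3 - 3*g^2 - 4*g) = g*(g - 1)*(g^2 - 3*g - 4) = g*(g - 4)*(g - 1)*(g + 1)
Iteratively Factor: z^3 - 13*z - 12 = (z - 4)*(z^2 + 4*z + 3) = (z - 4)*(z + 3)*(z + 1)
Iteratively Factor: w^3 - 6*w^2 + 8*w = (w)*(w^2 - 6*w + 8) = w*(w - 4)*(w - 2)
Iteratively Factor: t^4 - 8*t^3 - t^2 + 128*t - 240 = (t - 3)*(t^3 - 5*t^2 - 16*t + 80) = (t - 5)*(t - 3)*(t^2 - 16) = (t - 5)*(t - 3)*(t + 4)*(t - 4)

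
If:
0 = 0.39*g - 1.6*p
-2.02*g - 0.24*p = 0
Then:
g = 0.00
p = 0.00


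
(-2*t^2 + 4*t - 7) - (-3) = -2*t^2 + 4*t - 4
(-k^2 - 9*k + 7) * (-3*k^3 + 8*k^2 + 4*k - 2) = 3*k^5 + 19*k^4 - 97*k^3 + 22*k^2 + 46*k - 14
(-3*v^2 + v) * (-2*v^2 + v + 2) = 6*v^4 - 5*v^3 - 5*v^2 + 2*v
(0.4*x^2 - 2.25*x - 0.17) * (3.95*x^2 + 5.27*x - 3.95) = 1.58*x^4 - 6.7795*x^3 - 14.109*x^2 + 7.9916*x + 0.6715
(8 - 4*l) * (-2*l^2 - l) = 8*l^3 - 12*l^2 - 8*l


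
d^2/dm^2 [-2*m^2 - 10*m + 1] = -4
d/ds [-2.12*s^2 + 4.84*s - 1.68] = 4.84 - 4.24*s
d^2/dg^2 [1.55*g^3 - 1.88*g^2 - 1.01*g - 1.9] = 9.3*g - 3.76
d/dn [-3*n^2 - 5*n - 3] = -6*n - 5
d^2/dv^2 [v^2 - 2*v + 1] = 2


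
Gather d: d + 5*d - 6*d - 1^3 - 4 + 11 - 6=0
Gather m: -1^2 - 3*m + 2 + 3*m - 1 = 0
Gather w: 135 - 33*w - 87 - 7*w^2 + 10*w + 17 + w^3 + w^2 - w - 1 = w^3 - 6*w^2 - 24*w + 64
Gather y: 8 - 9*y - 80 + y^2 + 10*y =y^2 + y - 72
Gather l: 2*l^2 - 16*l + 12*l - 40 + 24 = 2*l^2 - 4*l - 16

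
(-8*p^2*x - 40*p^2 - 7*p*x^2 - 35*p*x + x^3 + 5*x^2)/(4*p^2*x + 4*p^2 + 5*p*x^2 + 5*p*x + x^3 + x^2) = (-8*p*x - 40*p + x^2 + 5*x)/(4*p*x + 4*p + x^2 + x)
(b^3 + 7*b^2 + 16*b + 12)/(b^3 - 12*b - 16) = (b + 3)/(b - 4)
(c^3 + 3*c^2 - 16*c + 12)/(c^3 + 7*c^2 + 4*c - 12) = (c - 2)/(c + 2)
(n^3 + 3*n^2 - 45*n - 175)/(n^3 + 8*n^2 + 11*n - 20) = (n^2 - 2*n - 35)/(n^2 + 3*n - 4)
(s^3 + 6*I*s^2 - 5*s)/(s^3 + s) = (s + 5*I)/(s - I)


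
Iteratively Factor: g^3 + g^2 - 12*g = (g - 3)*(g^2 + 4*g) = g*(g - 3)*(g + 4)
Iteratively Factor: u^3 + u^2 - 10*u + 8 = (u - 1)*(u^2 + 2*u - 8) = (u - 1)*(u + 4)*(u - 2)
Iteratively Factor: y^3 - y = (y)*(y^2 - 1) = y*(y - 1)*(y + 1)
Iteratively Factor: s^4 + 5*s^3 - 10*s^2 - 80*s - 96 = (s + 3)*(s^3 + 2*s^2 - 16*s - 32) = (s + 3)*(s + 4)*(s^2 - 2*s - 8) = (s - 4)*(s + 3)*(s + 4)*(s + 2)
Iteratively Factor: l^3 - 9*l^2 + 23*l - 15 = (l - 5)*(l^2 - 4*l + 3) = (l - 5)*(l - 3)*(l - 1)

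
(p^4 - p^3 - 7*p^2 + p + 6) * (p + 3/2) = p^5 + p^4/2 - 17*p^3/2 - 19*p^2/2 + 15*p/2 + 9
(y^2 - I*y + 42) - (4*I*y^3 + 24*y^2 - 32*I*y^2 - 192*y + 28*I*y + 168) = -4*I*y^3 - 23*y^2 + 32*I*y^2 + 192*y - 29*I*y - 126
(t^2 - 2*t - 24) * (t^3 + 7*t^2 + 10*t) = t^5 + 5*t^4 - 28*t^3 - 188*t^2 - 240*t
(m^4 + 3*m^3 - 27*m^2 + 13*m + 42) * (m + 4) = m^5 + 7*m^4 - 15*m^3 - 95*m^2 + 94*m + 168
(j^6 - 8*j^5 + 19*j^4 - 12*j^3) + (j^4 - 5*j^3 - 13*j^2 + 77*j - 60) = j^6 - 8*j^5 + 20*j^4 - 17*j^3 - 13*j^2 + 77*j - 60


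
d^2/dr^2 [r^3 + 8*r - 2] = 6*r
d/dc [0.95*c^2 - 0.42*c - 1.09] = 1.9*c - 0.42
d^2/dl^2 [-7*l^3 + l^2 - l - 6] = 2 - 42*l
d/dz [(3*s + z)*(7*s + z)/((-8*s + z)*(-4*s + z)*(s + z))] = (-100*s^4 + 526*s^3*z + 67*s^2*z^2 - 20*s*z^3 - z^4)/(1024*s^6 + 1280*s^5*z - 304*s^4*z^2 - 376*s^3*z^3 + 161*s^2*z^4 - 22*s*z^5 + z^6)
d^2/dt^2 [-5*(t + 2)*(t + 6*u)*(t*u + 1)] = -30*t*u - 60*u^2 - 20*u - 10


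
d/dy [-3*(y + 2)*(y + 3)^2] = 3*(-3*y - 7)*(y + 3)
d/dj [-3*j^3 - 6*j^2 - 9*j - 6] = -9*j^2 - 12*j - 9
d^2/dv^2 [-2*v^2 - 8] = -4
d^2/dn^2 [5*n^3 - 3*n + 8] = 30*n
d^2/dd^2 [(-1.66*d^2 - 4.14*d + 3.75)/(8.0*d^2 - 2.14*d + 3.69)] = (-1.13686837721616e-13*d^4 - 586.7584*d^3 + 1734.0192*d^2 + 348.0768*d - 297.6423)/(512.0*d^6 - 410.88*d^5 + 818.3904*d^4 - 388.837144*d^3 + 377.482572*d^2 - 87.415362*d + 50.243409)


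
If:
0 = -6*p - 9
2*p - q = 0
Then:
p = -3/2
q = -3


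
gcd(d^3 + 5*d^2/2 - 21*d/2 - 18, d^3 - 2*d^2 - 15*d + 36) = d^2 + d - 12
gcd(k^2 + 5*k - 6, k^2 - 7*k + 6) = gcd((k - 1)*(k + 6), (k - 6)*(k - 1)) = k - 1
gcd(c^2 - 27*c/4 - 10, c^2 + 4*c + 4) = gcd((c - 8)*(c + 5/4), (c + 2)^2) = 1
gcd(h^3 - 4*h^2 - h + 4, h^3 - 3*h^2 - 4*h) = h^2 - 3*h - 4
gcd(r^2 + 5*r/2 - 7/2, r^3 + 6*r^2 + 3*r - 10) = r - 1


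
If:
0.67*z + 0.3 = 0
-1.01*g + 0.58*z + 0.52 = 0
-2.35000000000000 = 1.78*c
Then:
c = -1.32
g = 0.26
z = -0.45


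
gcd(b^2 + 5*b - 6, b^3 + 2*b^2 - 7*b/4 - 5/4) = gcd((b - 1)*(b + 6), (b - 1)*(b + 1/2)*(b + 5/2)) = b - 1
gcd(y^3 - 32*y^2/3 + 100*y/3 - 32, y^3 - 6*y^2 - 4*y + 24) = y^2 - 8*y + 12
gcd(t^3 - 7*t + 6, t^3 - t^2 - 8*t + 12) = t^2 + t - 6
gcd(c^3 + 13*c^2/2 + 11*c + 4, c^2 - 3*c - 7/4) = c + 1/2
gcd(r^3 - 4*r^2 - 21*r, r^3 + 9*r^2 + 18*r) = r^2 + 3*r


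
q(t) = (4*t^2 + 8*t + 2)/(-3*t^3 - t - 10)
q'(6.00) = 0.06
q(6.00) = -0.29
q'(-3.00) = -0.00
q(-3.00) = 0.19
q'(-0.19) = -0.65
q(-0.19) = -0.06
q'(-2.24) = -0.10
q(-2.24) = 0.16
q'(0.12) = -0.85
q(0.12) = -0.30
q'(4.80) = 0.10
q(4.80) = -0.38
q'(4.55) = 0.11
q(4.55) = -0.41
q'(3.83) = 0.15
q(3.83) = -0.50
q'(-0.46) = -0.50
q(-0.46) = 0.09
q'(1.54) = 0.15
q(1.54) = -1.06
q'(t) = (8*t + 8)/(-3*t^3 - t - 10) + (9*t^2 + 1)*(4*t^2 + 8*t + 2)/(-3*t^3 - t - 10)^2 = 2*(-4*(t + 1)*(3*t^3 + t + 10) + (9*t^2 + 1)*(2*t^2 + 4*t + 1))/(3*t^3 + t + 10)^2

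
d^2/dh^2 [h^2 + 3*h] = 2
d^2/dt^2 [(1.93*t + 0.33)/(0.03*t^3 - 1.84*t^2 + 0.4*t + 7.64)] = (0.010422*t^5 - 0.635652*t^4 + 12.73064*t^3 + 1.418976*t^2 + 160.875912*t - 2.412544)/(2.7e-5*t^9 - 0.004968*t^8 + 0.305784*t^7 - 6.341356*t^6 + 1.546752*t^5 + 77.264832*t^4 - 28.420976*t^3 - 318.532992*t^2 + 70.04352*t + 445.943744)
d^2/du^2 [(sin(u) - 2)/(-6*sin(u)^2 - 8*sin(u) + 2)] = (9*sin(u)^5 - 84*sin(u)^4 - 72*sin(u)^3 + 56*sin(u)^2 + 119*sin(u) + 68)/(2*(3*sin(u)^2 + 4*sin(u) - 1)^3)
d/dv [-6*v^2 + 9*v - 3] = 9 - 12*v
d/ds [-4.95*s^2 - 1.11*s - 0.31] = -9.9*s - 1.11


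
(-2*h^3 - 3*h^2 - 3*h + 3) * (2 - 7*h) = 14*h^4 + 17*h^3 + 15*h^2 - 27*h + 6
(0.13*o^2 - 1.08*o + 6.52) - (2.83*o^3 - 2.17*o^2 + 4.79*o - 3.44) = -2.83*o^3 + 2.3*o^2 - 5.87*o + 9.96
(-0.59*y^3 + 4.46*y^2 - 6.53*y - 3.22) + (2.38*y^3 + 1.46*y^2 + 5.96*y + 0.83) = 1.79*y^3 + 5.92*y^2 - 0.57*y - 2.39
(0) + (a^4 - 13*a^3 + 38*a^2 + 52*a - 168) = a^4 - 13*a^3 + 38*a^2 + 52*a - 168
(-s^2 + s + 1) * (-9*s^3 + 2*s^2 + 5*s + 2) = 9*s^5 - 11*s^4 - 12*s^3 + 5*s^2 + 7*s + 2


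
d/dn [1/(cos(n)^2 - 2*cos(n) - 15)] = 2*(cos(n) - 1)*sin(n)/(sin(n)^2 + 2*cos(n) + 14)^2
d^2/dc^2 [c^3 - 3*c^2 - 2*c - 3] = 6*c - 6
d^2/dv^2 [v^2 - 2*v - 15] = 2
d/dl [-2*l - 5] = -2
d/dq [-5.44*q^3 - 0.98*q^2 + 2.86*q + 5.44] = -16.32*q^2 - 1.96*q + 2.86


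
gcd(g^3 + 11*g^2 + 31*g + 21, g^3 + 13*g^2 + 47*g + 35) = g^2 + 8*g + 7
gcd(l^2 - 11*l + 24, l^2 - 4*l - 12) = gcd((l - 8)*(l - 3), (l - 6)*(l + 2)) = 1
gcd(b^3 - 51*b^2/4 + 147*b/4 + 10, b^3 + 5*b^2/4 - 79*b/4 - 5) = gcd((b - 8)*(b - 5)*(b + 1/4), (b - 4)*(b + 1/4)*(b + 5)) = b + 1/4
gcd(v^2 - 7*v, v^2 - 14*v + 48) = 1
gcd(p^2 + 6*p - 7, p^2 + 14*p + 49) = p + 7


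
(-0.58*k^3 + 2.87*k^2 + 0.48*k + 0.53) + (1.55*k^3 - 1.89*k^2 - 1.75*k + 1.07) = 0.97*k^3 + 0.98*k^2 - 1.27*k + 1.6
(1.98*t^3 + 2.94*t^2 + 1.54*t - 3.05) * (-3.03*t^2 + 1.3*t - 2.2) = -5.9994*t^5 - 6.3342*t^4 - 5.2002*t^3 + 4.7755*t^2 - 7.353*t + 6.71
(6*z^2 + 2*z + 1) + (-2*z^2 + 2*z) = 4*z^2 + 4*z + 1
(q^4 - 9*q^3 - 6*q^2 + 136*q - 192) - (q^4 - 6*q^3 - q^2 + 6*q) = -3*q^3 - 5*q^2 + 130*q - 192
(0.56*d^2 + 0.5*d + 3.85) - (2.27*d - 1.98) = 0.56*d^2 - 1.77*d + 5.83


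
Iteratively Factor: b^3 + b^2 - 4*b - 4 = (b + 2)*(b^2 - b - 2) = (b - 2)*(b + 2)*(b + 1)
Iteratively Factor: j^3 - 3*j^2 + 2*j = (j - 2)*(j^2 - j) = j*(j - 2)*(j - 1)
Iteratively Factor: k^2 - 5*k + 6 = (k - 3)*(k - 2)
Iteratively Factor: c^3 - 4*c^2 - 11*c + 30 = (c - 2)*(c^2 - 2*c - 15) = (c - 2)*(c + 3)*(c - 5)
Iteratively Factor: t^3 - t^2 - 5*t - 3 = (t + 1)*(t^2 - 2*t - 3) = (t - 3)*(t + 1)*(t + 1)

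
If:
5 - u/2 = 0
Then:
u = 10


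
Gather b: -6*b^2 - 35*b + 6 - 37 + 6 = -6*b^2 - 35*b - 25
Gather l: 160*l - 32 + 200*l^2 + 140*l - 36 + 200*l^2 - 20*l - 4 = 400*l^2 + 280*l - 72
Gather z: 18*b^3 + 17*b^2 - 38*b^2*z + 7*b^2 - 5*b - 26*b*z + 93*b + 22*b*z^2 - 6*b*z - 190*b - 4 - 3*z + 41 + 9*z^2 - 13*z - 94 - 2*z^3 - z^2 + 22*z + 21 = 18*b^3 + 24*b^2 - 102*b - 2*z^3 + z^2*(22*b + 8) + z*(-38*b^2 - 32*b + 6) - 36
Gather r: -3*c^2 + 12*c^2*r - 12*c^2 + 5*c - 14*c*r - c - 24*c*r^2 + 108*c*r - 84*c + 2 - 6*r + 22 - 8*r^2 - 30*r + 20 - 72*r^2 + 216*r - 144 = -15*c^2 - 80*c + r^2*(-24*c - 80) + r*(12*c^2 + 94*c + 180) - 100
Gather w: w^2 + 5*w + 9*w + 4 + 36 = w^2 + 14*w + 40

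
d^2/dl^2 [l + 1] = 0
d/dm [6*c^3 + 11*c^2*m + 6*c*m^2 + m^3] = 11*c^2 + 12*c*m + 3*m^2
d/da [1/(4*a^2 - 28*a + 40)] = (7 - 2*a)/(4*(a^2 - 7*a + 10)^2)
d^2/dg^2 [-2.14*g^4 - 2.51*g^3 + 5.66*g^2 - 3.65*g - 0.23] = -25.68*g^2 - 15.06*g + 11.32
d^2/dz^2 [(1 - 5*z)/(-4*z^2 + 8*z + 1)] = 8*((11 - 15*z)*(-4*z^2 + 8*z + 1) - 16*(z - 1)^2*(5*z - 1))/(-4*z^2 + 8*z + 1)^3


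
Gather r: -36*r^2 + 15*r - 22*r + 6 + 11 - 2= -36*r^2 - 7*r + 15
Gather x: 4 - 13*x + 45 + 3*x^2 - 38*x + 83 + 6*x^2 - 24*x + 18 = 9*x^2 - 75*x + 150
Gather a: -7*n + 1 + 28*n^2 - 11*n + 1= 28*n^2 - 18*n + 2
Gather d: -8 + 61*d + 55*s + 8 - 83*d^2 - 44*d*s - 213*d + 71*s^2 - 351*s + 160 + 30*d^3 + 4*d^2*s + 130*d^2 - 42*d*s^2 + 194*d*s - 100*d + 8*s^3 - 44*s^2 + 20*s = 30*d^3 + d^2*(4*s + 47) + d*(-42*s^2 + 150*s - 252) + 8*s^3 + 27*s^2 - 276*s + 160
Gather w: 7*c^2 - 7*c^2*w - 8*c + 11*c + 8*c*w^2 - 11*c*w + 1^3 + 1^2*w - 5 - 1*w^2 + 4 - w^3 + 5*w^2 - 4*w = 7*c^2 + 3*c - w^3 + w^2*(8*c + 4) + w*(-7*c^2 - 11*c - 3)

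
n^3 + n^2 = n^2*(n + 1)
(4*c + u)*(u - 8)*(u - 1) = 4*c*u^2 - 36*c*u + 32*c + u^3 - 9*u^2 + 8*u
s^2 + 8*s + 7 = (s + 1)*(s + 7)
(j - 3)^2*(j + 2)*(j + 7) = j^4 + 3*j^3 - 31*j^2 - 3*j + 126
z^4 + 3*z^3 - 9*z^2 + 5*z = z*(z - 1)^2*(z + 5)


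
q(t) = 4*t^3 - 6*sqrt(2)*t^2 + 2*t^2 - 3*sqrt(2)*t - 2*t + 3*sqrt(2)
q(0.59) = -0.88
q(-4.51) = -466.45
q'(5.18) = 248.56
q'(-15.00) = 2888.32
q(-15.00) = -14861.31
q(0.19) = 2.85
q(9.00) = 2338.75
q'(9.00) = 849.02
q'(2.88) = 55.93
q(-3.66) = -255.90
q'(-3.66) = 201.98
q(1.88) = -3.84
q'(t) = 12*t^2 - 12*sqrt(2)*t + 4*t - 3*sqrt(2) - 2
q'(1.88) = 11.79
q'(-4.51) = 296.34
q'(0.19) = -8.27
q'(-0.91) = 15.50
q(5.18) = 353.86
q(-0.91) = 1.54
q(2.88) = 28.02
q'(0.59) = -9.72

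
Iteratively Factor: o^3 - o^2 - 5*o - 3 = (o + 1)*(o^2 - 2*o - 3) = (o - 3)*(o + 1)*(o + 1)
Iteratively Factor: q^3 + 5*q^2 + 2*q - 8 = (q + 4)*(q^2 + q - 2) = (q + 2)*(q + 4)*(q - 1)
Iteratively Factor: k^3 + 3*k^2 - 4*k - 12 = (k - 2)*(k^2 + 5*k + 6) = (k - 2)*(k + 3)*(k + 2)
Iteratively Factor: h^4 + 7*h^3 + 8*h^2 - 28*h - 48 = (h + 2)*(h^3 + 5*h^2 - 2*h - 24) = (h + 2)*(h + 4)*(h^2 + h - 6) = (h + 2)*(h + 3)*(h + 4)*(h - 2)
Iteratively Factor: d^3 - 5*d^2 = (d)*(d^2 - 5*d) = d^2*(d - 5)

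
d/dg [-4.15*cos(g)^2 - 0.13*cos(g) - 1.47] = (8.3*cos(g) + 0.13)*sin(g)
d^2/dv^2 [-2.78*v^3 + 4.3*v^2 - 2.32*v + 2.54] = 8.6 - 16.68*v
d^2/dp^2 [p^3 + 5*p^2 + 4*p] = 6*p + 10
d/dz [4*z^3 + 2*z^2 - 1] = 4*z*(3*z + 1)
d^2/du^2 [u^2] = 2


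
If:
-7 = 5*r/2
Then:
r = -14/5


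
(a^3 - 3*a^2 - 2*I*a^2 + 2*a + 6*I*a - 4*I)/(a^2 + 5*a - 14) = (a^2 - a*(1 + 2*I) + 2*I)/(a + 7)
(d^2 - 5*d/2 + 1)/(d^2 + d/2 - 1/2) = (d - 2)/(d + 1)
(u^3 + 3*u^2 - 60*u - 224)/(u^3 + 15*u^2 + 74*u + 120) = (u^2 - u - 56)/(u^2 + 11*u + 30)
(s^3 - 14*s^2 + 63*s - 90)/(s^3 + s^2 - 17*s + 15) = (s^2 - 11*s + 30)/(s^2 + 4*s - 5)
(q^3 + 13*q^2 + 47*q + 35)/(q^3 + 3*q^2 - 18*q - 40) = (q^2 + 8*q + 7)/(q^2 - 2*q - 8)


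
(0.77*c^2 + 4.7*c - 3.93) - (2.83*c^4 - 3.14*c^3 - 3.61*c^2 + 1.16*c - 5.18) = -2.83*c^4 + 3.14*c^3 + 4.38*c^2 + 3.54*c + 1.25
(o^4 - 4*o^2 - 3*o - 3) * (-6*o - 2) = -6*o^5 - 2*o^4 + 24*o^3 + 26*o^2 + 24*o + 6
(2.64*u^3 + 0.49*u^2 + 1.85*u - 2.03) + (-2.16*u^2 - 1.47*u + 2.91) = 2.64*u^3 - 1.67*u^2 + 0.38*u + 0.88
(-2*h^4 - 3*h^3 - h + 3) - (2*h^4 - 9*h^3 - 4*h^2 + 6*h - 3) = -4*h^4 + 6*h^3 + 4*h^2 - 7*h + 6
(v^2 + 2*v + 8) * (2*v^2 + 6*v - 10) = 2*v^4 + 10*v^3 + 18*v^2 + 28*v - 80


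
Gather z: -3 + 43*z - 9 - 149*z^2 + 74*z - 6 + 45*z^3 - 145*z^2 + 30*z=45*z^3 - 294*z^2 + 147*z - 18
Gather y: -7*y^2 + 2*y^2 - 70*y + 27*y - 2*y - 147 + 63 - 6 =-5*y^2 - 45*y - 90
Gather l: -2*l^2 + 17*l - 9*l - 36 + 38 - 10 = -2*l^2 + 8*l - 8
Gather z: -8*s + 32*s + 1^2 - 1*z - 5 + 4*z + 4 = 24*s + 3*z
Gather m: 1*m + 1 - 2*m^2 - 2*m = -2*m^2 - m + 1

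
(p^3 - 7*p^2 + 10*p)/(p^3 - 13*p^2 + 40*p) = (p - 2)/(p - 8)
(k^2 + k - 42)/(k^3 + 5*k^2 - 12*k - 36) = (k^2 + k - 42)/(k^3 + 5*k^2 - 12*k - 36)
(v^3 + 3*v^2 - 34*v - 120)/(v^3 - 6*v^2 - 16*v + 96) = (v + 5)/(v - 4)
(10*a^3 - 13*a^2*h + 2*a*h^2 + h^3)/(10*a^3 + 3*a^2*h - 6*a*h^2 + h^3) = (5*a^2 - 4*a*h - h^2)/(5*a^2 + 4*a*h - h^2)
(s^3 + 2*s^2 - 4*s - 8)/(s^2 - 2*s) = s + 4 + 4/s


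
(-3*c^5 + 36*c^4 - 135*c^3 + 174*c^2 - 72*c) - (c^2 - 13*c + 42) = -3*c^5 + 36*c^4 - 135*c^3 + 173*c^2 - 59*c - 42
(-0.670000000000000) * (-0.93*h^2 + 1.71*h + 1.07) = 0.6231*h^2 - 1.1457*h - 0.7169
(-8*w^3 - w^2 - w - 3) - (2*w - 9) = -8*w^3 - w^2 - 3*w + 6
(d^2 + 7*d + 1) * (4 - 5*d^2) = -5*d^4 - 35*d^3 - d^2 + 28*d + 4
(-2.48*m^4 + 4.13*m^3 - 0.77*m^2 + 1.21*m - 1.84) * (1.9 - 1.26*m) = 3.1248*m^5 - 9.9158*m^4 + 8.8172*m^3 - 2.9876*m^2 + 4.6174*m - 3.496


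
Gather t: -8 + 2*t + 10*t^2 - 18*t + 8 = 10*t^2 - 16*t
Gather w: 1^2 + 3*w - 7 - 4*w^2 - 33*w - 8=-4*w^2 - 30*w - 14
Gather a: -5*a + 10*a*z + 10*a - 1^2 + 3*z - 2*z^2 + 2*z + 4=a*(10*z + 5) - 2*z^2 + 5*z + 3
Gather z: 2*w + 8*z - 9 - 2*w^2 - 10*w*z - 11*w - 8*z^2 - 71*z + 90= -2*w^2 - 9*w - 8*z^2 + z*(-10*w - 63) + 81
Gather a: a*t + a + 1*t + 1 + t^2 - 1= a*(t + 1) + t^2 + t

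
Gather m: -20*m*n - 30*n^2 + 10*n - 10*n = -20*m*n - 30*n^2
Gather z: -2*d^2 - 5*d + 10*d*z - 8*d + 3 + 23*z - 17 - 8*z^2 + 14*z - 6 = -2*d^2 - 13*d - 8*z^2 + z*(10*d + 37) - 20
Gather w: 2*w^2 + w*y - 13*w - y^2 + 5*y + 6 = 2*w^2 + w*(y - 13) - y^2 + 5*y + 6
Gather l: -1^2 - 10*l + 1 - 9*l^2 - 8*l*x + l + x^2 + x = -9*l^2 + l*(-8*x - 9) + x^2 + x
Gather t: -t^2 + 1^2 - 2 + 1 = -t^2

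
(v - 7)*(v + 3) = v^2 - 4*v - 21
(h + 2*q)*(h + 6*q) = h^2 + 8*h*q + 12*q^2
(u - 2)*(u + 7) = u^2 + 5*u - 14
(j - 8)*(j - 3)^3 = j^4 - 17*j^3 + 99*j^2 - 243*j + 216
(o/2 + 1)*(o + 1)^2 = o^3/2 + 2*o^2 + 5*o/2 + 1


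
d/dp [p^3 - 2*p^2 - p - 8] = 3*p^2 - 4*p - 1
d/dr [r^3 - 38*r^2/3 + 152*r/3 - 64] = 3*r^2 - 76*r/3 + 152/3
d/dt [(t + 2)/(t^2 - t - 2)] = (t^2 - t - (t + 2)*(2*t - 1) - 2)/(-t^2 + t + 2)^2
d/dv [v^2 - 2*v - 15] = 2*v - 2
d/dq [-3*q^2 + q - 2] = 1 - 6*q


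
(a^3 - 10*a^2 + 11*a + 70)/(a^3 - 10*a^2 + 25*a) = (a^2 - 5*a - 14)/(a*(a - 5))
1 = 1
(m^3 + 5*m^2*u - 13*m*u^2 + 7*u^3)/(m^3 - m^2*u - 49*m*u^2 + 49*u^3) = (-m + u)/(-m + 7*u)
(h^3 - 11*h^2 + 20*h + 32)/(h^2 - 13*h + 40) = (h^2 - 3*h - 4)/(h - 5)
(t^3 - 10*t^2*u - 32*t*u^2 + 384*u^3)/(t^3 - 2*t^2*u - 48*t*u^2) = (t - 8*u)/t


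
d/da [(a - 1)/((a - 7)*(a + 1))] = (-a^2 + 2*a - 13)/(a^4 - 12*a^3 + 22*a^2 + 84*a + 49)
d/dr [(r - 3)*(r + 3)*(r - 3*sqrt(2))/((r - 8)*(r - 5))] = (r^4 - 26*r^3 + 39*sqrt(2)*r^2 + 129*r^2 - 294*sqrt(2)*r - 360 + 351*sqrt(2))/(r^4 - 26*r^3 + 249*r^2 - 1040*r + 1600)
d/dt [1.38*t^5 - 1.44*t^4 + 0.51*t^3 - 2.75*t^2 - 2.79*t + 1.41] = 6.9*t^4 - 5.76*t^3 + 1.53*t^2 - 5.5*t - 2.79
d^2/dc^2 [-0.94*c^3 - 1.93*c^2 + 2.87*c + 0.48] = -5.64*c - 3.86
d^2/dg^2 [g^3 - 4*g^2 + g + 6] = 6*g - 8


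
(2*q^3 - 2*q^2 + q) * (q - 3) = 2*q^4 - 8*q^3 + 7*q^2 - 3*q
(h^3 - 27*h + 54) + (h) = h^3 - 26*h + 54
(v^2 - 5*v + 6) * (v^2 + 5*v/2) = v^4 - 5*v^3/2 - 13*v^2/2 + 15*v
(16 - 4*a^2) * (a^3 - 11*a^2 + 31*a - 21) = -4*a^5 + 44*a^4 - 108*a^3 - 92*a^2 + 496*a - 336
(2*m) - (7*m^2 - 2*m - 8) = -7*m^2 + 4*m + 8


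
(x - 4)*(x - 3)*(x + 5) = x^3 - 2*x^2 - 23*x + 60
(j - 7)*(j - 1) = j^2 - 8*j + 7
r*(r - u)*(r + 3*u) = r^3 + 2*r^2*u - 3*r*u^2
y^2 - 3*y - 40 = (y - 8)*(y + 5)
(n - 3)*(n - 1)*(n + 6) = n^3 + 2*n^2 - 21*n + 18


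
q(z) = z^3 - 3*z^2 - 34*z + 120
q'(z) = 3*z^2 - 6*z - 34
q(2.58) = 29.48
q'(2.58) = -29.51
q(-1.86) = 166.43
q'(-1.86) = -12.46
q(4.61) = -2.52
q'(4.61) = 2.10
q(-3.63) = 156.06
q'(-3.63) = 27.31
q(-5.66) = 35.01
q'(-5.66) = 96.07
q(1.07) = 81.41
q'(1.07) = -36.99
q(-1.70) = 164.22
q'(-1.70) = -15.13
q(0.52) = 101.65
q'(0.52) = -36.31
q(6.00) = 24.00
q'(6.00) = 38.00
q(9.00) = 300.00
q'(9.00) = 155.00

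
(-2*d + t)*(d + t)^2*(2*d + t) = -4*d^4 - 8*d^3*t - 3*d^2*t^2 + 2*d*t^3 + t^4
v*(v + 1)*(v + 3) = v^3 + 4*v^2 + 3*v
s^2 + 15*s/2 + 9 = (s + 3/2)*(s + 6)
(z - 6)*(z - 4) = z^2 - 10*z + 24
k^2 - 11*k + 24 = (k - 8)*(k - 3)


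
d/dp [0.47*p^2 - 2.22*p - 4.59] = 0.94*p - 2.22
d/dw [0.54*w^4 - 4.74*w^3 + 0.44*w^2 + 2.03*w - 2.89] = 2.16*w^3 - 14.22*w^2 + 0.88*w + 2.03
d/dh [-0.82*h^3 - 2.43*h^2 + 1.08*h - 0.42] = -2.46*h^2 - 4.86*h + 1.08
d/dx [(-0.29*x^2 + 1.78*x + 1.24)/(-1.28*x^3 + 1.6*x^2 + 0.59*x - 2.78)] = (-0.3712*x^4 + 4.5568*x^3 + 1.7425*x^2 - 2.3556*x - 5.68)/(1.6384*x^6 - 4.096*x^5 + 1.0496*x^4 + 9.0048*x^3 - 8.5479*x^2 - 3.2804*x + 7.7284)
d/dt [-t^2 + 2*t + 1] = 2 - 2*t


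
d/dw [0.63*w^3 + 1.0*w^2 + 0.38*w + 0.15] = 1.89*w^2 + 2.0*w + 0.38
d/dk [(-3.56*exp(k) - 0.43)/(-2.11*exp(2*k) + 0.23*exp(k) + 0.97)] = (-(3.56*exp(k) + 0.43)*(4.22*exp(k) - 0.23) + 7.5116*exp(2*k) - 0.8188*exp(k) - 3.4532)*exp(k)/(-2.11*exp(2*k) + 0.23*exp(k) + 0.97)^2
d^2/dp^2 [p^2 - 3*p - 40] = 2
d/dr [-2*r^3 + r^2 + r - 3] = -6*r^2 + 2*r + 1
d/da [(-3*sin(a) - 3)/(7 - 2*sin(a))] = -27*cos(a)/(2*sin(a) - 7)^2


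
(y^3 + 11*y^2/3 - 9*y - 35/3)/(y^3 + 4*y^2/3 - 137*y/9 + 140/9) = 3*(y + 1)/(3*y - 4)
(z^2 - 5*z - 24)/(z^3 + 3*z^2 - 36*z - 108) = (z - 8)/(z^2 - 36)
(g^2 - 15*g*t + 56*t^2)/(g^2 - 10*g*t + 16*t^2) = (-g + 7*t)/(-g + 2*t)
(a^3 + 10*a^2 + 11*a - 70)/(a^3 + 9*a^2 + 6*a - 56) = (a + 5)/(a + 4)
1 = 1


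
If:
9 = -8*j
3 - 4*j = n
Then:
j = -9/8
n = 15/2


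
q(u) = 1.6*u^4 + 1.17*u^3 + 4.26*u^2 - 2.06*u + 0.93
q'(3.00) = 227.89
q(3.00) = 194.28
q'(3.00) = 227.89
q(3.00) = 194.28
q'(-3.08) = -182.00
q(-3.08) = 157.49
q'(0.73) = 8.52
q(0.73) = 2.61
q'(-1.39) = -24.31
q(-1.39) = 14.85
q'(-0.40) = -5.32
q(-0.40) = 2.40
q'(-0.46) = -5.86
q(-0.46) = 2.74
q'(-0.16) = -3.36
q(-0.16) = 1.36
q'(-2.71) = -126.75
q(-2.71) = 100.81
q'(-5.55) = -1035.33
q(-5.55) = 1461.64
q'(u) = 6.4*u^3 + 3.51*u^2 + 8.52*u - 2.06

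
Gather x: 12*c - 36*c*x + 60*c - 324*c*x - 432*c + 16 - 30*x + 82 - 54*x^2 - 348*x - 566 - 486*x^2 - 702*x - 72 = -360*c - 540*x^2 + x*(-360*c - 1080) - 540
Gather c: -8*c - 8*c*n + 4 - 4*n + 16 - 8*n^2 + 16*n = c*(-8*n - 8) - 8*n^2 + 12*n + 20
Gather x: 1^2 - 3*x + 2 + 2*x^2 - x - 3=2*x^2 - 4*x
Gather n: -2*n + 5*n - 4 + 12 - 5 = 3*n + 3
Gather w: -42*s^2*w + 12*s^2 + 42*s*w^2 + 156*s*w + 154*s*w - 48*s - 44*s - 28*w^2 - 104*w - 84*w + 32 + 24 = 12*s^2 - 92*s + w^2*(42*s - 28) + w*(-42*s^2 + 310*s - 188) + 56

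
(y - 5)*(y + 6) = y^2 + y - 30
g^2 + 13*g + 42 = (g + 6)*(g + 7)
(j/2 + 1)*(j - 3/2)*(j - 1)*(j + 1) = j^4/2 + j^3/4 - 2*j^2 - j/4 + 3/2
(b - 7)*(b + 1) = b^2 - 6*b - 7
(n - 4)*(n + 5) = n^2 + n - 20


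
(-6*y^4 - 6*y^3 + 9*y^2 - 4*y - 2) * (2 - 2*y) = 12*y^5 - 30*y^3 + 26*y^2 - 4*y - 4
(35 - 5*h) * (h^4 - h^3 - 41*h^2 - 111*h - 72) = -5*h^5 + 40*h^4 + 170*h^3 - 880*h^2 - 3525*h - 2520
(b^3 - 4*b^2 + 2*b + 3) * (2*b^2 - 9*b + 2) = 2*b^5 - 17*b^4 + 42*b^3 - 20*b^2 - 23*b + 6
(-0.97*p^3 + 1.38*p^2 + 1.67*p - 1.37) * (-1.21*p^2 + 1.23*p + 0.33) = 1.1737*p^5 - 2.8629*p^4 - 0.6434*p^3 + 4.1672*p^2 - 1.134*p - 0.4521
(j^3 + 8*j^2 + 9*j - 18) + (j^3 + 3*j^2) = 2*j^3 + 11*j^2 + 9*j - 18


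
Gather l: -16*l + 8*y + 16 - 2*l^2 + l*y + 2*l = -2*l^2 + l*(y - 14) + 8*y + 16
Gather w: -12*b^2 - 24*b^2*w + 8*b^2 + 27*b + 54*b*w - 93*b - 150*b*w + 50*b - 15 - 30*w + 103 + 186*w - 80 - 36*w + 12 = -4*b^2 - 16*b + w*(-24*b^2 - 96*b + 120) + 20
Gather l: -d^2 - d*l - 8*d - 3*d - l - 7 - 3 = -d^2 - 11*d + l*(-d - 1) - 10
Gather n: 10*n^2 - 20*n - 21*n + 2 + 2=10*n^2 - 41*n + 4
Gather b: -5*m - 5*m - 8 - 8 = -10*m - 16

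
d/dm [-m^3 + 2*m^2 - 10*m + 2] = -3*m^2 + 4*m - 10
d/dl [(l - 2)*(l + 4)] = 2*l + 2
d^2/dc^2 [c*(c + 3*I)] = 2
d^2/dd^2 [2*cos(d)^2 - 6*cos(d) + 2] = 6*cos(d) - 4*cos(2*d)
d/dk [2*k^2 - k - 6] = 4*k - 1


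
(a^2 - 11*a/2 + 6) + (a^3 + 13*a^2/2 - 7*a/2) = a^3 + 15*a^2/2 - 9*a + 6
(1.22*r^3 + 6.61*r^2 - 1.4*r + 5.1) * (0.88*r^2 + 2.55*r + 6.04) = 1.0736*r^5 + 8.9278*r^4 + 22.9923*r^3 + 40.8424*r^2 + 4.549*r + 30.804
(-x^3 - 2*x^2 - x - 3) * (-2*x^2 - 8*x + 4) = 2*x^5 + 12*x^4 + 14*x^3 + 6*x^2 + 20*x - 12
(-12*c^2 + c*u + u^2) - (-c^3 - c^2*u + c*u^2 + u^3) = c^3 + c^2*u - 12*c^2 - c*u^2 + c*u - u^3 + u^2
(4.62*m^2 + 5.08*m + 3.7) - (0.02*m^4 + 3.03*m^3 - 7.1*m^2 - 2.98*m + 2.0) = -0.02*m^4 - 3.03*m^3 + 11.72*m^2 + 8.06*m + 1.7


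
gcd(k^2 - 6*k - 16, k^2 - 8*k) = k - 8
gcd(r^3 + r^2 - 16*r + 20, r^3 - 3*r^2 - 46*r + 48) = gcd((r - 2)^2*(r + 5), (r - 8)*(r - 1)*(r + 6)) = 1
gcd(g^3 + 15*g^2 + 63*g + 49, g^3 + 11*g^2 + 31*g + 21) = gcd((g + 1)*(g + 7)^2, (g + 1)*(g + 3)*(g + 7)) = g^2 + 8*g + 7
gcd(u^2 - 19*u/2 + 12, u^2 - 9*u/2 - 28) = u - 8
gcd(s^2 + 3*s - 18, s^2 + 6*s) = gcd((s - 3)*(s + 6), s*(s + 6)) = s + 6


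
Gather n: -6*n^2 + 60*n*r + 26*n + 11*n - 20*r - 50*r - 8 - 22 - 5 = -6*n^2 + n*(60*r + 37) - 70*r - 35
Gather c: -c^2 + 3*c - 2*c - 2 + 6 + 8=-c^2 + c + 12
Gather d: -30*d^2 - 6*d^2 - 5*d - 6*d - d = -36*d^2 - 12*d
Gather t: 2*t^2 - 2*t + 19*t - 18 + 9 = 2*t^2 + 17*t - 9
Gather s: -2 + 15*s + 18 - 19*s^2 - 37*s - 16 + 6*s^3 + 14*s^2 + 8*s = 6*s^3 - 5*s^2 - 14*s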